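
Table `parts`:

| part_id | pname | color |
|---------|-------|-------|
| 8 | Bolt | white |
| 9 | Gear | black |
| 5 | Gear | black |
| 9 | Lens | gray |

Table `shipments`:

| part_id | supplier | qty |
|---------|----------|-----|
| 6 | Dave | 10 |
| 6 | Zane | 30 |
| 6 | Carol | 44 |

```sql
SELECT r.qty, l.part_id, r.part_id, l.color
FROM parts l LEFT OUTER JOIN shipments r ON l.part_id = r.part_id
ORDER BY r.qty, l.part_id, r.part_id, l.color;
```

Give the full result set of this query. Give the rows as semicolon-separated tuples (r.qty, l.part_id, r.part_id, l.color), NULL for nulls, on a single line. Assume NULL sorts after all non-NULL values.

(NULL, 5, NULL, black); (NULL, 8, NULL, white); (NULL, 9, NULL, black); (NULL, 9, NULL, gray)

LEFT JOIN keeps every row from `parts`; unmatched rows get NULL for `shipments`'s columns.
Matching on l.part_id = r.part_id.
Matched pairs: 0; unmatched l rows kept: 4.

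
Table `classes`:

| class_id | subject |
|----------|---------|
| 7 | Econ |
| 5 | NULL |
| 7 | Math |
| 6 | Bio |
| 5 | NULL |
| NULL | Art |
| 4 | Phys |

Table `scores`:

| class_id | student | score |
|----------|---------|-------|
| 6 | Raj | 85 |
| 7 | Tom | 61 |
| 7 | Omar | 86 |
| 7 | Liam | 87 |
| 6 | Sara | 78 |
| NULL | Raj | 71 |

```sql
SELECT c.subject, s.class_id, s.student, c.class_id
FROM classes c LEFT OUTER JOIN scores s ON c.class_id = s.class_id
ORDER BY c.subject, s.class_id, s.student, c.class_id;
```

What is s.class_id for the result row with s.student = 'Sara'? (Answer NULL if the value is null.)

6

LEFT JOIN keeps every row from `classes`; unmatched rows get NULL for `scores`'s columns.
Matching on c.class_id = s.class_id. A NULL in a compared column never satisfies the condition.
- c (class_id=7) pairs with 3 row(s) of s.
- c (class_id=5) has no partner → padded with NULL.
- c (class_id=7) pairs with 3 row(s) of s.
- c (class_id=6) pairs with 2 row(s) of s.
- c (class_id=5) has no partner → padded with NULL.
- c (class_id=NULL) has no partner → padded with NULL.
- c (class_id=4) has no partner → padded with NULL.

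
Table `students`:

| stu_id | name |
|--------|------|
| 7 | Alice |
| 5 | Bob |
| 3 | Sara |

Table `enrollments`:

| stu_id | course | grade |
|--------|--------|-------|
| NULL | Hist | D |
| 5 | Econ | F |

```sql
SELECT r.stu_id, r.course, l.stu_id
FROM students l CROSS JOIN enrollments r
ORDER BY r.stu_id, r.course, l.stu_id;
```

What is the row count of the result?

CROSS JOIN pairs every row of `students` with every row of `enrollments`: 3 × 2 = 6 rows.

6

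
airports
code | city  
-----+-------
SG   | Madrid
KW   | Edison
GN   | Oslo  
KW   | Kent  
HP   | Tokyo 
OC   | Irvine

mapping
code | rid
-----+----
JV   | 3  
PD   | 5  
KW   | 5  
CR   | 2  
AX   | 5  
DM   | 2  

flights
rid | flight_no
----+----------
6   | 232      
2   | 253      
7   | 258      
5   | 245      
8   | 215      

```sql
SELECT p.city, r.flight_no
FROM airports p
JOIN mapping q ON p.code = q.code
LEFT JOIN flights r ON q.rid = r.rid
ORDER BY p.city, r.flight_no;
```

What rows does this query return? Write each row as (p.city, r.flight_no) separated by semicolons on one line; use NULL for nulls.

(Edison, 245); (Kent, 245)

Joins associate left-to-right: airports INNER JOIN mapping on code gives 2 intermediate row(s).
Then LEFT JOIN `flights r` on rid: each of those 2 rows is kept; rows whose q.rid has no match in r get NULL for r's columns.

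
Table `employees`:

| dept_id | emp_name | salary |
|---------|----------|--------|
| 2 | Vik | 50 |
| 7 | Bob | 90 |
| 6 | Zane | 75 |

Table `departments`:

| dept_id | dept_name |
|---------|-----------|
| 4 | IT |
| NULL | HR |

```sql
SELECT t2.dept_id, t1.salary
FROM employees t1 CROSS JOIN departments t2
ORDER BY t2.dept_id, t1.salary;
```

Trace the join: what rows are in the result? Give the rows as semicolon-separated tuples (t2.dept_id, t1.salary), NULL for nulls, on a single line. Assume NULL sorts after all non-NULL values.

(4, 50); (4, 75); (4, 90); (NULL, 50); (NULL, 75); (NULL, 90)

CROSS JOIN pairs every row of `employees` with every row of `departments`: 3 × 2 = 6 rows.
After projecting and ordering:
t2.dept_id | t1.salary
4 | 50
4 | 75
4 | 90
NULL | 50
NULL | 75
NULL | 90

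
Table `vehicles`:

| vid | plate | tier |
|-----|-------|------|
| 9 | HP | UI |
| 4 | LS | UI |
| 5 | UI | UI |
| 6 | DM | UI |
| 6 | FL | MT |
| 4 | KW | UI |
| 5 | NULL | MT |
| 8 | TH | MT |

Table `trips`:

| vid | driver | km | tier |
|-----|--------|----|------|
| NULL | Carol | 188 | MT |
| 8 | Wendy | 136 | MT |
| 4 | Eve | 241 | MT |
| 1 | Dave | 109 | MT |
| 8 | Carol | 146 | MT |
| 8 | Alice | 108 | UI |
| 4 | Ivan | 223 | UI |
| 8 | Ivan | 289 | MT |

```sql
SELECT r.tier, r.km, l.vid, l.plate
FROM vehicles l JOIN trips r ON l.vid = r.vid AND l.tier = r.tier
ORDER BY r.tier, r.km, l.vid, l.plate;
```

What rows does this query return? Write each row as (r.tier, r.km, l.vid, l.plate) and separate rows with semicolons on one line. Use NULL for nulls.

(MT, 136, 8, TH); (MT, 146, 8, TH); (MT, 289, 8, TH); (UI, 223, 4, KW); (UI, 223, 4, LS)

INNER JOIN keeps only pairs where the ON condition holds.
Matching on l.vid = r.vid AND l.tier = r.tier. A NULL in a compared column never satisfies the condition.
- l row (vid=9, tier=UI): no match → dropped.
- l row (vid=4, tier=UI): matches 1 r row(s) → 1 output row(s).
- l row (vid=5, tier=UI): no match → dropped.
- l row (vid=6, tier=UI): no match → dropped.
- l row (vid=6, tier=MT): no match → dropped.
- l row (vid=4, tier=UI): matches 1 r row(s) → 1 output row(s).
- l row (vid=5, tier=MT): no match → dropped.
- l row (vid=8, tier=MT): matches 3 r row(s) → 3 output row(s).
After projecting and ordering:
r.tier | r.km | l.vid | l.plate
MT | 136 | 8 | TH
MT | 146 | 8 | TH
MT | 289 | 8 | TH
UI | 223 | 4 | KW
UI | 223 | 4 | LS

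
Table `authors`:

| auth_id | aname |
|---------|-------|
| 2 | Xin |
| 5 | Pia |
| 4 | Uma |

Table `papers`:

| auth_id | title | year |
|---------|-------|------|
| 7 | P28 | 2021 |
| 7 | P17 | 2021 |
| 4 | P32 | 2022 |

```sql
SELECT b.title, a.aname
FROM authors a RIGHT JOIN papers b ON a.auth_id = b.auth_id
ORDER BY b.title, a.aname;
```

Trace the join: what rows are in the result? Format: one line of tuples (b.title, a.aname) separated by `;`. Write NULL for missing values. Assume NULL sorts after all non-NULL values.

(P17, NULL); (P28, NULL); (P32, Uma)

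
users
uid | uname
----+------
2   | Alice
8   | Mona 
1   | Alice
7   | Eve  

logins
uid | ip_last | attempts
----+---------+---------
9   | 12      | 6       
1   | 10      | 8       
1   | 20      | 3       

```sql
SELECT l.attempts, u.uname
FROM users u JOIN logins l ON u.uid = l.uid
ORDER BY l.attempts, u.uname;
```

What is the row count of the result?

INNER JOIN keeps only pairs where the ON condition holds.
Matching on u.uid = l.uid.
- uid=2: no matching l row, dropped.
- uid=8: no matching l row, dropped.
- uid=1: 2 matching l row(s), so 2 row(s) emitted.
- uid=7: no matching l row, dropped.
Total: 2 rows.

2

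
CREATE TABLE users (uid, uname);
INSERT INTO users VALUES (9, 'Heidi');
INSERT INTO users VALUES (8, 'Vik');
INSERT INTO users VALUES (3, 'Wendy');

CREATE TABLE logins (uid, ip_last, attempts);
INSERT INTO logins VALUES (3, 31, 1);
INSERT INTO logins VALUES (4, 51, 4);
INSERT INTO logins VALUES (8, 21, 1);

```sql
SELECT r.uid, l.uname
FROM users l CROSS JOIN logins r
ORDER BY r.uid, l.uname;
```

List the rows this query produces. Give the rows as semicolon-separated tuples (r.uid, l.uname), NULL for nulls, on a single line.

CROSS JOIN pairs every row of `users` with every row of `logins`: 3 × 3 = 9 rows.
After projecting and ordering:
r.uid | l.uname
3 | Heidi
3 | Vik
3 | Wendy
4 | Heidi
4 | Vik
4 | Wendy
8 | Heidi
8 | Vik
8 | Wendy

(3, Heidi); (3, Vik); (3, Wendy); (4, Heidi); (4, Vik); (4, Wendy); (8, Heidi); (8, Vik); (8, Wendy)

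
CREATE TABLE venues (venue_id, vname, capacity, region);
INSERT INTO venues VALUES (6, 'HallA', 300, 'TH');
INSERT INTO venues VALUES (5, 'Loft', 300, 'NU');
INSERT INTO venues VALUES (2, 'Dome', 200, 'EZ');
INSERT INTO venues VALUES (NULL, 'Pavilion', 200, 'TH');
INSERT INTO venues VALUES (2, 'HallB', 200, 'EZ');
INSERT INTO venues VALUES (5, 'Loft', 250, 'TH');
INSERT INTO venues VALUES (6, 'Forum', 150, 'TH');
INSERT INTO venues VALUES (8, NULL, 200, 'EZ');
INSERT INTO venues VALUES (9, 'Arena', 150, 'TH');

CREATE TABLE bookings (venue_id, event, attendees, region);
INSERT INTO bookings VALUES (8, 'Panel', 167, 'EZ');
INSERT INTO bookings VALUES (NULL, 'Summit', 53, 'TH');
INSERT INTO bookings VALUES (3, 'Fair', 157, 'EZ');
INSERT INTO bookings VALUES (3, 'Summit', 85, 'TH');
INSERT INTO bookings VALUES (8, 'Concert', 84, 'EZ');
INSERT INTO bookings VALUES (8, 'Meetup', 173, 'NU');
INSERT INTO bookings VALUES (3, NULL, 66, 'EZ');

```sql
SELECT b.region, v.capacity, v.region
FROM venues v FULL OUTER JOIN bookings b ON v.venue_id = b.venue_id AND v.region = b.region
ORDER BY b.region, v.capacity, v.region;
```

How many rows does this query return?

15

FULL OUTER JOIN keeps every row from both sides; unmatched rows get NULL for the other side's columns.
Matching on v.venue_id = b.venue_id AND v.region = b.region. A NULL in a compared column never satisfies the condition.
- v (venue_id=6, region=TH) has no partner → padded with NULL.
- v (venue_id=5, region=NU) has no partner → padded with NULL.
- v (venue_id=2, region=EZ) has no partner → padded with NULL.
- v (venue_id=NULL, region=TH) has no partner → padded with NULL.
- v (venue_id=2, region=EZ) has no partner → padded with NULL.
- v (venue_id=5, region=TH) has no partner → padded with NULL.
- v (venue_id=6, region=TH) has no partner → padded with NULL.
- v (venue_id=8, region=EZ) pairs with 2 row(s) of b.
- v (venue_id=9, region=TH) has no partner → padded with NULL.
- 5 b row(s) had no v match → kept, v columns NULL.
Total: 2 matched + 13 padded = 15 rows.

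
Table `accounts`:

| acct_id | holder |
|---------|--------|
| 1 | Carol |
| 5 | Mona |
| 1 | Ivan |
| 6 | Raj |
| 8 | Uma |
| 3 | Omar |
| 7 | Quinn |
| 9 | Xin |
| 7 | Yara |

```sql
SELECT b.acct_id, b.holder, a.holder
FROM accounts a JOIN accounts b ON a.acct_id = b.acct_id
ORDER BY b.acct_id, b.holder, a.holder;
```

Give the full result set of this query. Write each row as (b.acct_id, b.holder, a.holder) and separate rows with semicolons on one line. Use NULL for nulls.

(1, Carol, Carol); (1, Carol, Ivan); (1, Ivan, Carol); (1, Ivan, Ivan); (3, Omar, Omar); (5, Mona, Mona); (6, Raj, Raj); (7, Quinn, Quinn); (7, Quinn, Yara); (7, Yara, Quinn); (7, Yara, Yara); (8, Uma, Uma); (9, Xin, Xin)

INNER JOIN keeps only pairs where the ON condition holds.
Matching on a.acct_id = b.acct_id.
Matched pairs: 13.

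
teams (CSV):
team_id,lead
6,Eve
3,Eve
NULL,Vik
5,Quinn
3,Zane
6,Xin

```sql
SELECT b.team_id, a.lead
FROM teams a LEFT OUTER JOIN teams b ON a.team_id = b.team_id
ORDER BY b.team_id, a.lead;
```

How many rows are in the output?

LEFT JOIN keeps every row from `teams a`; unmatched rows get NULL for `teams b`'s columns.
Matching on a.team_id = b.team_id. A NULL in a compared column never satisfies the condition.
- team_id=6: 2 matching b row(s), so 2 row(s) emitted.
- team_id=3: 2 matching b row(s), so 2 row(s) emitted.
- team_id=NULL: no b row matches, row kept with b columns NULL.
- team_id=5: 1 matching b row(s), so 1 row(s) emitted.
- team_id=3: 2 matching b row(s), so 2 row(s) emitted.
- team_id=6: 2 matching b row(s), so 2 row(s) emitted.
Total: 9 matched + 1 padded = 10 rows.

10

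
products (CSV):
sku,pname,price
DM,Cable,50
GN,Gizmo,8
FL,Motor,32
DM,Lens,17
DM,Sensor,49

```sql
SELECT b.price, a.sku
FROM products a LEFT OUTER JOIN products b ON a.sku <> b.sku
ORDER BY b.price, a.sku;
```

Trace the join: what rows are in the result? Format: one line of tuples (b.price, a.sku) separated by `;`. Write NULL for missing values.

LEFT JOIN keeps every row from `products a`; unmatched rows get NULL for `products b`'s columns.
Matching on a.sku <> b.sku.
- a row (sku=DM): matches 2 b row(s) → 2 output row(s).
- a row (sku=GN): matches 4 b row(s) → 4 output row(s).
- a row (sku=FL): matches 4 b row(s) → 4 output row(s).
- a row (sku=DM): matches 2 b row(s) → 2 output row(s).
- a row (sku=DM): matches 2 b row(s) → 2 output row(s).

(8, DM); (8, DM); (8, DM); (8, FL); (17, FL); (17, GN); (32, DM); (32, DM); (32, DM); (32, GN); (49, FL); (49, GN); (50, FL); (50, GN)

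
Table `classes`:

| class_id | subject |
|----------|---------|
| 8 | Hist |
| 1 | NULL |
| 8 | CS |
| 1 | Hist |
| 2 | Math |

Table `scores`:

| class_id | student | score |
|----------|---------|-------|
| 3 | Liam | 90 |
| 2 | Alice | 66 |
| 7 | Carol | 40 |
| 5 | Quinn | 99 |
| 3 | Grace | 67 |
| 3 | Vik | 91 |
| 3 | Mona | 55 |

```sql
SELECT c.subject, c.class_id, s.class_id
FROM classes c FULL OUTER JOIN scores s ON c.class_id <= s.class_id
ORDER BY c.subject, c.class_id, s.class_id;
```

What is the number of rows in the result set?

23

FULL OUTER JOIN keeps every row from both sides; unmatched rows get NULL for the other side's columns.
Matching on c.class_id <= s.class_id.
- c (class_id=8) has no partner → padded with NULL.
- c (class_id=1) pairs with 7 row(s) of s.
- c (class_id=8) has no partner → padded with NULL.
- c (class_id=1) pairs with 7 row(s) of s.
- c (class_id=2) pairs with 7 row(s) of s.
Total: 21 matched + 2 padded = 23 rows.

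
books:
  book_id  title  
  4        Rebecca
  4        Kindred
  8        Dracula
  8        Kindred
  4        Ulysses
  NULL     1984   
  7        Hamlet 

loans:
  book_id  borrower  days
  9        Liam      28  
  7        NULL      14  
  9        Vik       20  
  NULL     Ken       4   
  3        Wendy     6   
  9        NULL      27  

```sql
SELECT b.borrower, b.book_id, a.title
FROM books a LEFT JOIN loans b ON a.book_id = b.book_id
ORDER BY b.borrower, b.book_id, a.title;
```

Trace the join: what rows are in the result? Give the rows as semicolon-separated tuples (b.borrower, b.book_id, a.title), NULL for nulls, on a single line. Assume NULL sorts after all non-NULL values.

(NULL, 7, Hamlet); (NULL, NULL, 1984); (NULL, NULL, Dracula); (NULL, NULL, Kindred); (NULL, NULL, Kindred); (NULL, NULL, Rebecca); (NULL, NULL, Ulysses)

LEFT JOIN keeps every row from `books`; unmatched rows get NULL for `loans`'s columns.
Matching on a.book_id = b.book_id. A NULL in a compared column never satisfies the condition.
- a (book_id=4) has no partner → padded with NULL.
- a (book_id=4) has no partner → padded with NULL.
- a (book_id=8) has no partner → padded with NULL.
- a (book_id=8) has no partner → padded with NULL.
- a (book_id=4) has no partner → padded with NULL.
- a (book_id=NULL) has no partner → padded with NULL.
- a (book_id=7) pairs with 1 row(s) of b.
After projecting and ordering:
b.borrower | b.book_id | a.title
NULL | 7 | Hamlet
NULL | NULL | 1984
NULL | NULL | Dracula
NULL | NULL | Kindred
NULL | NULL | Kindred
NULL | NULL | Rebecca
NULL | NULL | Ulysses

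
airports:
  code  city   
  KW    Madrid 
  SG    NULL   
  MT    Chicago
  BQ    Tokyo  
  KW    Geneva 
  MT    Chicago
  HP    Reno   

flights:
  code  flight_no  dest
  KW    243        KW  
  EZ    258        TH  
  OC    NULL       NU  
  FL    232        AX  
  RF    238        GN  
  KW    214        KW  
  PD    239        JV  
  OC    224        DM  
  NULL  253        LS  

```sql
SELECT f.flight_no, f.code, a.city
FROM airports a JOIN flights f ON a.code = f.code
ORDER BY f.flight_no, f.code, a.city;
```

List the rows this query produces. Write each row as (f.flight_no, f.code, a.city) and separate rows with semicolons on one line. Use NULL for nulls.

INNER JOIN keeps only pairs where the ON condition holds.
Matching on a.code = f.code. A NULL in a compared column never satisfies the condition.
- a (code=KW) pairs with 2 row(s) of f.
- a (code=SG) has no partner → excluded.
- a (code=MT) has no partner → excluded.
- a (code=BQ) has no partner → excluded.
- a (code=KW) pairs with 2 row(s) of f.
- a (code=MT) has no partner → excluded.
- a (code=HP) has no partner → excluded.
After projecting and ordering:
f.flight_no | f.code | a.city
214 | KW | Geneva
214 | KW | Madrid
243 | KW | Geneva
243 | KW | Madrid

(214, KW, Geneva); (214, KW, Madrid); (243, KW, Geneva); (243, KW, Madrid)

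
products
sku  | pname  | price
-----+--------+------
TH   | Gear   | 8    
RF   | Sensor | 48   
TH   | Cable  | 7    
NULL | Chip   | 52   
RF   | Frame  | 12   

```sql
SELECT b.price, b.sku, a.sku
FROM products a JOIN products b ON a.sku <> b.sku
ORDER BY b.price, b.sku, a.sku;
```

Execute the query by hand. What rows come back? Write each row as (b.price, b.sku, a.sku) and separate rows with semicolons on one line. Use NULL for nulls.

INNER JOIN keeps only pairs where the ON condition holds.
Matching on a.sku <> b.sku. A NULL in a compared column never satisfies the condition.
- sku=TH: 2 matching b row(s), so 2 row(s) emitted.
- sku=RF: 2 matching b row(s), so 2 row(s) emitted.
- sku=TH: 2 matching b row(s), so 2 row(s) emitted.
- sku=NULL: no matching b row, dropped.
- sku=RF: 2 matching b row(s), so 2 row(s) emitted.
After projecting and ordering:
b.price | b.sku | a.sku
7 | TH | RF
7 | TH | RF
8 | TH | RF
8 | TH | RF
12 | RF | TH
12 | RF | TH
48 | RF | TH
48 | RF | TH

(7, TH, RF); (7, TH, RF); (8, TH, RF); (8, TH, RF); (12, RF, TH); (12, RF, TH); (48, RF, TH); (48, RF, TH)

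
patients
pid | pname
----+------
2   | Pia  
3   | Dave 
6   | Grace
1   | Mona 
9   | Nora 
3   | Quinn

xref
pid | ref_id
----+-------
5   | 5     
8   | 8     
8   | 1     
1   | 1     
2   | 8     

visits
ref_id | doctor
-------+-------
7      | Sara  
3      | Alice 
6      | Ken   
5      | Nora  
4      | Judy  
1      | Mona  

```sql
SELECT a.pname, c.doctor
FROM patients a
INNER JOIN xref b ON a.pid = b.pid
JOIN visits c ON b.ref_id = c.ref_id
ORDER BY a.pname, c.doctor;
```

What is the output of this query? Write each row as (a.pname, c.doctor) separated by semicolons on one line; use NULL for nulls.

(Mona, Mona)

Evaluate left to right. First `patients a INNER JOIN xref b` on pid: 2 row(s).
Then INNER JOIN `visits c` on ref_id: keep only rows whose b.ref_id appears in c.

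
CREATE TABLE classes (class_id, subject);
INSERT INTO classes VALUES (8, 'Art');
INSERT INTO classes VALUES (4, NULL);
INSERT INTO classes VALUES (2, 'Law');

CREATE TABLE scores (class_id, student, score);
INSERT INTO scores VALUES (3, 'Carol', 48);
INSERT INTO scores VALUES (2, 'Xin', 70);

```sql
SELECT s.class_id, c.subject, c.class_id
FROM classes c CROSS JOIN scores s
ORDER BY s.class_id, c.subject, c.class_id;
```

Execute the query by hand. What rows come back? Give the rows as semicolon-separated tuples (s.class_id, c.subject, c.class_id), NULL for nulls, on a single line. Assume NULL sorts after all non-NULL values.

(2, Art, 8); (2, Law, 2); (2, NULL, 4); (3, Art, 8); (3, Law, 2); (3, NULL, 4)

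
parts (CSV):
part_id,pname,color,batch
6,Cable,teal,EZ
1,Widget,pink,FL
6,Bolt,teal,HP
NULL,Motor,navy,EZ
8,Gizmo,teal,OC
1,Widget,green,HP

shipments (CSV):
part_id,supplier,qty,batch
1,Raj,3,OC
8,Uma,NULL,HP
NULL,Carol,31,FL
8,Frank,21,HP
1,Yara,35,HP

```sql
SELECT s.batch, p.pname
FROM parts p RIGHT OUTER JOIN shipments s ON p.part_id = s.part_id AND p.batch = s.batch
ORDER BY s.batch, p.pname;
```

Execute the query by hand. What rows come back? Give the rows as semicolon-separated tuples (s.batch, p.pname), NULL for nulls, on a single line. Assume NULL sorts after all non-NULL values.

(FL, NULL); (HP, Widget); (HP, NULL); (HP, NULL); (OC, NULL)

RIGHT JOIN keeps every row from `shipments`; unmatched rows get NULL for `parts`'s columns.
Matching on p.part_id = s.part_id AND p.batch = s.batch. A NULL in a compared column never satisfies the condition.
Matched pairs: 1; unmatched s rows kept: 4.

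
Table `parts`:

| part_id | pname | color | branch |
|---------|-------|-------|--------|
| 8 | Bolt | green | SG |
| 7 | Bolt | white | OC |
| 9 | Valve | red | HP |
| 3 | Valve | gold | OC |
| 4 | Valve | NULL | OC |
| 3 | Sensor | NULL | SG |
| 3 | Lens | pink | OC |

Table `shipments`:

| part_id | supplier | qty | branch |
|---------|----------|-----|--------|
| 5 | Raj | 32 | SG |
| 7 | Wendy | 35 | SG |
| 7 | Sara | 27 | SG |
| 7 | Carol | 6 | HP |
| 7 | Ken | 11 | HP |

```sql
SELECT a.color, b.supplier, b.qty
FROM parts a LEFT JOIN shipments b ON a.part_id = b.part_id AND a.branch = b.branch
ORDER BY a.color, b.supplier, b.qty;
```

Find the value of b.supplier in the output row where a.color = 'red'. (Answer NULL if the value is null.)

NULL

LEFT JOIN keeps every row from `parts`; unmatched rows get NULL for `shipments`'s columns.
Matching on a.part_id = b.part_id AND a.branch = b.branch.
Matched pairs: 0; unmatched a rows kept: 7.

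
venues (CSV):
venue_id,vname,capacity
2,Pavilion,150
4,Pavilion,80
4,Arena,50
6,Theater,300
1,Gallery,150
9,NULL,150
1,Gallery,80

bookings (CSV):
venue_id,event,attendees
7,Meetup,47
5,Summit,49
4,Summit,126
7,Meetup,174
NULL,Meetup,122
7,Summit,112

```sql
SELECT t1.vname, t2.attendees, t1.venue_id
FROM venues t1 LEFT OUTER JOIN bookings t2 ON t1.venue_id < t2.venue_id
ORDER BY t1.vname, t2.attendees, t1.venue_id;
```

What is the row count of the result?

LEFT JOIN keeps every row from `venues`; unmatched rows get NULL for `bookings`'s columns.
Matching on t1.venue_id < t2.venue_id. A NULL in a compared column never satisfies the condition.
- venue_id=2: 5 matching t2 row(s), so 5 row(s) emitted.
- venue_id=4: 4 matching t2 row(s), so 4 row(s) emitted.
- venue_id=4: 4 matching t2 row(s), so 4 row(s) emitted.
- venue_id=6: 3 matching t2 row(s), so 3 row(s) emitted.
- venue_id=1: 5 matching t2 row(s), so 5 row(s) emitted.
- venue_id=9: no t2 row matches, row kept with t2 columns NULL.
- venue_id=1: 5 matching t2 row(s), so 5 row(s) emitted.
Total: 26 matched + 1 padded = 27 rows.

27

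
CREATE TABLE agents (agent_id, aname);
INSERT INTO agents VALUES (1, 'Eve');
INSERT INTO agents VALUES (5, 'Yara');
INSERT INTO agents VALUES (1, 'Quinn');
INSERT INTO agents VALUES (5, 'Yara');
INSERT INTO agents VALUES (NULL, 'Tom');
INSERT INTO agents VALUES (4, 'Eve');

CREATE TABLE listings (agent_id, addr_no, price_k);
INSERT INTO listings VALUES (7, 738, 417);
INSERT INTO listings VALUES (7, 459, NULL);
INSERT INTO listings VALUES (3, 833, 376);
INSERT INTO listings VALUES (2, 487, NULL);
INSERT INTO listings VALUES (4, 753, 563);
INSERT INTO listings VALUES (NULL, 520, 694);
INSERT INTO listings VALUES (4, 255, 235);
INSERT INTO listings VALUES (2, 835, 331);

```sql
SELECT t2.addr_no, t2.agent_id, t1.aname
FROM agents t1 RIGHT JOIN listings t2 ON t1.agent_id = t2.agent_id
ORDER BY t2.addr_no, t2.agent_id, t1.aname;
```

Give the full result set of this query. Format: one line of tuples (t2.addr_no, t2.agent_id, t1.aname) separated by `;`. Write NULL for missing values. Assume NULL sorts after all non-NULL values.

(255, 4, Eve); (459, 7, NULL); (487, 2, NULL); (520, NULL, NULL); (738, 7, NULL); (753, 4, Eve); (833, 3, NULL); (835, 2, NULL)

RIGHT JOIN keeps every row from `listings`; unmatched rows get NULL for `agents`'s columns.
Matching on t1.agent_id = t2.agent_id. A NULL in a compared column never satisfies the condition.
- t1[0] agent_id=1 → no match.
- t1[1] agent_id=5 → no match.
- t1[2] agent_id=1 → no match.
- t1[3] agent_id=5 → no match.
- t1[4] agent_id=NULL → no match.
- t1[5] agent_id=4 → 2 match(es) in t2 → 2 row(s).
- 6 row(s) from t2 found no t1 partner → padded with NULL.
After projecting and ordering:
t2.addr_no | t2.agent_id | t1.aname
255 | 4 | Eve
459 | 7 | NULL
487 | 2 | NULL
520 | NULL | NULL
738 | 7 | NULL
753 | 4 | Eve
833 | 3 | NULL
835 | 2 | NULL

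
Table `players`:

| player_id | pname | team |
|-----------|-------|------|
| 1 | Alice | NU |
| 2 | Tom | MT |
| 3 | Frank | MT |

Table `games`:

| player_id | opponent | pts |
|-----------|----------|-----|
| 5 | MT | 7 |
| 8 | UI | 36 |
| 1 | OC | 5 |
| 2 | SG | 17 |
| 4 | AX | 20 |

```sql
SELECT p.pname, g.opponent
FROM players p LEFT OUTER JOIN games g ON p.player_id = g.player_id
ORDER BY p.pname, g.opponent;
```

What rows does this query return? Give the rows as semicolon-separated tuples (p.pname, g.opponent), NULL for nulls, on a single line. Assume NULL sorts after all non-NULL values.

LEFT JOIN keeps every row from `players`; unmatched rows get NULL for `games`'s columns.
Matching on p.player_id = g.player_id.
- p row (player_id=1): matches 1 g row(s) → 1 output row(s).
- p row (player_id=2): matches 1 g row(s) → 1 output row(s).
- p row (player_id=3): no match → kept, g columns NULL.
After projecting and ordering:
p.pname | g.opponent
Alice | OC
Frank | NULL
Tom | SG

(Alice, OC); (Frank, NULL); (Tom, SG)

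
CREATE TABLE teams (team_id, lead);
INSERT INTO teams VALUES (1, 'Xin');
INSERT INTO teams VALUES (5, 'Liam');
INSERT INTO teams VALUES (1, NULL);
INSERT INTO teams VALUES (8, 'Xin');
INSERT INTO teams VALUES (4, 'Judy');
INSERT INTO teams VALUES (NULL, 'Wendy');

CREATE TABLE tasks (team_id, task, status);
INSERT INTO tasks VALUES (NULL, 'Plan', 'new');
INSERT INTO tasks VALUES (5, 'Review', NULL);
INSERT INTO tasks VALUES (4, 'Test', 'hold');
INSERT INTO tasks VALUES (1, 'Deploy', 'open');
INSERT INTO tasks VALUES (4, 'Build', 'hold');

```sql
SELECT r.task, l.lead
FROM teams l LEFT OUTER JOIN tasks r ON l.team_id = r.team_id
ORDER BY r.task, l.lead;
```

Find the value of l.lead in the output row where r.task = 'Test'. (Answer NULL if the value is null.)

Judy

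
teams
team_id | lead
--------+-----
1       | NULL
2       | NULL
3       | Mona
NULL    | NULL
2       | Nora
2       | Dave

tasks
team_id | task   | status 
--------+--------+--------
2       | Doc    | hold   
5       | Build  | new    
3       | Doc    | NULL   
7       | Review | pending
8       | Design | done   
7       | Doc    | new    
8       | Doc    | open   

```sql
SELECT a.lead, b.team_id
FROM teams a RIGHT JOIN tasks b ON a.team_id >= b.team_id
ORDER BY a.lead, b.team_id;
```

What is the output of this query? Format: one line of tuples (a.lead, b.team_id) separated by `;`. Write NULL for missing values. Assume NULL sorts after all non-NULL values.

(Dave, 2); (Mona, 2); (Mona, 3); (Nora, 2); (NULL, 2); (NULL, 5); (NULL, 7); (NULL, 7); (NULL, 8); (NULL, 8)

RIGHT JOIN keeps every row from `tasks`; unmatched rows get NULL for `teams`'s columns.
Matching on a.team_id >= b.team_id. A NULL in a compared column never satisfies the condition.
- a row (team_id=1): no match.
- a row (team_id=2): matches 1 b row(s) → 1 output row(s).
- a row (team_id=3): matches 2 b row(s) → 2 output row(s).
- a row (team_id=NULL): no match.
- a row (team_id=2): matches 1 b row(s) → 1 output row(s).
- a row (team_id=2): matches 1 b row(s) → 1 output row(s).
- 5 row(s) from b found no a partner → padded with NULL.
After projecting and ordering:
a.lead | b.team_id
Dave | 2
Mona | 2
Mona | 3
Nora | 2
NULL | 2
NULL | 5
NULL | 7
NULL | 7
NULL | 8
NULL | 8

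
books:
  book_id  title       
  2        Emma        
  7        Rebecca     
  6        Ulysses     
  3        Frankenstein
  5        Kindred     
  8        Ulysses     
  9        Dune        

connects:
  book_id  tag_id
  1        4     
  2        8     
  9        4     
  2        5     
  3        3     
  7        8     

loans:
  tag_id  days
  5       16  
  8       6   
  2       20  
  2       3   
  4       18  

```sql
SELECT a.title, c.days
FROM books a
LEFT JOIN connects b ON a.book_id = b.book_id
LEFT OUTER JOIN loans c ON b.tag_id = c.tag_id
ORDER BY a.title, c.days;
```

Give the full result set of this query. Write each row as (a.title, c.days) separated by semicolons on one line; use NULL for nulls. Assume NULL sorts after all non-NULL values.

Evaluate left to right. First `books a LEFT JOIN connects b` on book_id: 8 row(s).
Then LEFT JOIN `loans c` on tag_id: each of those 8 rows is kept; rows whose b.tag_id has no match in c get NULL for c's columns.

(Dune, 18); (Emma, 6); (Emma, 16); (Frankenstein, NULL); (Kindred, NULL); (Rebecca, 6); (Ulysses, NULL); (Ulysses, NULL)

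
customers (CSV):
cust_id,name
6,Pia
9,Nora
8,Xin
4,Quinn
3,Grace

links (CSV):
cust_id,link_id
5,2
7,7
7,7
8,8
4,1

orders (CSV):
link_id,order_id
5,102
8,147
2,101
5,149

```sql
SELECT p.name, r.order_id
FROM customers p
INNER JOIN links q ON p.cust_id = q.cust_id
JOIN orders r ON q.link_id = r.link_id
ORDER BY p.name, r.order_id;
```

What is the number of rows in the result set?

Evaluate left to right. First `customers p INNER JOIN links q` on cust_id: 2 row(s).
Then INNER JOIN `orders r` on link_id: keep only rows whose q.link_id appears in r.
Result: 1 row(s).

1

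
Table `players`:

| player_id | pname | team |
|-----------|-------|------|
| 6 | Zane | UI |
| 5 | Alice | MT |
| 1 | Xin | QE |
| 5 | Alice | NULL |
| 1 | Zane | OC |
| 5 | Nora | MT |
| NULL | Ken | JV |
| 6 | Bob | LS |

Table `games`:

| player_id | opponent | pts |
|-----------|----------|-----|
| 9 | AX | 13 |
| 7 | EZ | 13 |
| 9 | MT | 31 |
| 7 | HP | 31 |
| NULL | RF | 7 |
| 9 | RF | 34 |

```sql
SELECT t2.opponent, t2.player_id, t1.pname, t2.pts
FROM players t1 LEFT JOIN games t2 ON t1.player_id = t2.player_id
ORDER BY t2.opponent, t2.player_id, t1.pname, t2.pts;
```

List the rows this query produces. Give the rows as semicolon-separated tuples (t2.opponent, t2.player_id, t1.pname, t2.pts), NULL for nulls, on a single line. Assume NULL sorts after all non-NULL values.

(NULL, NULL, Alice, NULL); (NULL, NULL, Alice, NULL); (NULL, NULL, Bob, NULL); (NULL, NULL, Ken, NULL); (NULL, NULL, Nora, NULL); (NULL, NULL, Xin, NULL); (NULL, NULL, Zane, NULL); (NULL, NULL, Zane, NULL)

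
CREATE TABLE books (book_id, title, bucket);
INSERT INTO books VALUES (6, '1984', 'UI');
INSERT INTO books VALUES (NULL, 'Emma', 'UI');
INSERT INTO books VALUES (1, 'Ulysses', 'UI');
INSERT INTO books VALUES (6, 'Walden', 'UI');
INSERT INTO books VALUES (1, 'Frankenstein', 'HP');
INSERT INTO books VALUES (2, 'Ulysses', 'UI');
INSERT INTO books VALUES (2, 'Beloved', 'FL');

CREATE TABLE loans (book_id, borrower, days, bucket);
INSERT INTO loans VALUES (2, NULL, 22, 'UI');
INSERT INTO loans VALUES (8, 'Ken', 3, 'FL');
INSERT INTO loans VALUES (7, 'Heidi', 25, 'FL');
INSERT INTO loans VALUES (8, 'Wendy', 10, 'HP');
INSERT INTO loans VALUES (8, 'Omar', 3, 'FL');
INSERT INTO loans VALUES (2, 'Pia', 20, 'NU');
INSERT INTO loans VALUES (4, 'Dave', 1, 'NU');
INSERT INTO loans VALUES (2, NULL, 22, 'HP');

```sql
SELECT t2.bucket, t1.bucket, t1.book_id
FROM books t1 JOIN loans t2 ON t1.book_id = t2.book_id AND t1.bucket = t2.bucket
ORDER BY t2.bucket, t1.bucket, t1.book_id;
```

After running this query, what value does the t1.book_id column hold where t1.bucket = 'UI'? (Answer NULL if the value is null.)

INNER JOIN keeps only pairs where the ON condition holds.
Matching on t1.book_id = t2.book_id AND t1.bucket = t2.bucket. A NULL in a compared column never satisfies the condition.
Matched pairs: 1.

2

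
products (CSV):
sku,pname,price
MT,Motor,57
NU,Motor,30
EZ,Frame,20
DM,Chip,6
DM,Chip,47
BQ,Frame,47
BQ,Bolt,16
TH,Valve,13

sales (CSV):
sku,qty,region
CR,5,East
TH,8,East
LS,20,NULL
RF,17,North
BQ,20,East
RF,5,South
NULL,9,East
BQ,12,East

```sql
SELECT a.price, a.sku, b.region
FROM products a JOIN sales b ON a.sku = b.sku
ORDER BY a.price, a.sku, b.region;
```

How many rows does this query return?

INNER JOIN keeps only pairs where the ON condition holds.
Matching on a.sku = b.sku. A NULL in a compared column never satisfies the condition.
Matched pairs: 5.
Total: 5 rows.

5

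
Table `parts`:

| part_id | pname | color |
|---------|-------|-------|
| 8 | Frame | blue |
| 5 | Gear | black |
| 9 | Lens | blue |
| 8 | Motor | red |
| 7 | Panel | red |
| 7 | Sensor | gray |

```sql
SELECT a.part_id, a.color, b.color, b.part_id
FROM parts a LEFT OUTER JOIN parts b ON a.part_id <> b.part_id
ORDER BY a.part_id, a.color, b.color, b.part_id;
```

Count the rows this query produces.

26

LEFT JOIN keeps every row from `parts a`; unmatched rows get NULL for `parts b`'s columns.
Matching on a.part_id <> b.part_id.
Matched pairs: 26; unmatched a rows kept: 0.
Total: 26 rows.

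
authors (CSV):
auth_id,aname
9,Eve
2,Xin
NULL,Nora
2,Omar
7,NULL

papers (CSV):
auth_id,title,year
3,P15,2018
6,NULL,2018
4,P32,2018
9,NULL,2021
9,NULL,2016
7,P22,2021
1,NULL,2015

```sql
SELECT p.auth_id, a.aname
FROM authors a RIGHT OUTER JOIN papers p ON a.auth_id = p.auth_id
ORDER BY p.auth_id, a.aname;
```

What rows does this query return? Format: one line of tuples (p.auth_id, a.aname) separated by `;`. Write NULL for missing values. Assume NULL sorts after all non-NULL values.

RIGHT JOIN keeps every row from `papers`; unmatched rows get NULL for `authors`'s columns.
Matching on a.auth_id = p.auth_id. A NULL in a compared column never satisfies the condition.
- a[0] auth_id=9 → 2 match(es) in p → 2 row(s).
- a[1] auth_id=2 → no match.
- a[2] auth_id=NULL → no match.
- a[3] auth_id=2 → no match.
- a[4] auth_id=7 → 1 match(es) in p → 1 row(s).
- 4 p row(s) had no a match → kept, a columns NULL.
After projecting and ordering:
p.auth_id | a.aname
1 | NULL
3 | NULL
4 | NULL
6 | NULL
7 | NULL
9 | Eve
9 | Eve

(1, NULL); (3, NULL); (4, NULL); (6, NULL); (7, NULL); (9, Eve); (9, Eve)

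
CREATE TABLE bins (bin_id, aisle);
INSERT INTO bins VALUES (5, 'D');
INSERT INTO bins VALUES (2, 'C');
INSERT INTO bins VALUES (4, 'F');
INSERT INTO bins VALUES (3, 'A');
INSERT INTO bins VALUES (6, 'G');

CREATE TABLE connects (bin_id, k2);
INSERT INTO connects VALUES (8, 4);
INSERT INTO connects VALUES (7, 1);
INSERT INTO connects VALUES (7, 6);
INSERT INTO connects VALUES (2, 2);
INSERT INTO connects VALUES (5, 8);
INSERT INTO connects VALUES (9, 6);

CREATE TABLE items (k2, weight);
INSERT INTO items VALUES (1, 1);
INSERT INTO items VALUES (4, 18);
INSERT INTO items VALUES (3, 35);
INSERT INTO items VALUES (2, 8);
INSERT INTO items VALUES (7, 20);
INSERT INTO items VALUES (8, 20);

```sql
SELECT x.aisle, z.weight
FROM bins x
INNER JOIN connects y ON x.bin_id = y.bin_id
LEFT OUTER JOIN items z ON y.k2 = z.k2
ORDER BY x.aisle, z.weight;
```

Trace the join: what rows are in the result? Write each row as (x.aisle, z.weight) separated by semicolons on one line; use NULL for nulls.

Joins associate left-to-right: bins INNER JOIN connects on bin_id gives 2 intermediate row(s).
Then LEFT JOIN `items z` on k2: each of those 2 rows is kept; rows whose y.k2 has no match in z get NULL for z's columns.

(C, 8); (D, 20)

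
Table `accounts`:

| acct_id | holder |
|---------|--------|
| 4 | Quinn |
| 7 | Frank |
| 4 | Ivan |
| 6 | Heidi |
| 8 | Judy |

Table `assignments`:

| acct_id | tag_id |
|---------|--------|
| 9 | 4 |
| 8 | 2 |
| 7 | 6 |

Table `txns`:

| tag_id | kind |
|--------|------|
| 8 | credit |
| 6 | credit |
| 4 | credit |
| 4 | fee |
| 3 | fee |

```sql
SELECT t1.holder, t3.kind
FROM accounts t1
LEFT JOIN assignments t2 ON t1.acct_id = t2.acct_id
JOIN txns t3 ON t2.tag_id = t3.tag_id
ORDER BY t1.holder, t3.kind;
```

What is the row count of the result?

1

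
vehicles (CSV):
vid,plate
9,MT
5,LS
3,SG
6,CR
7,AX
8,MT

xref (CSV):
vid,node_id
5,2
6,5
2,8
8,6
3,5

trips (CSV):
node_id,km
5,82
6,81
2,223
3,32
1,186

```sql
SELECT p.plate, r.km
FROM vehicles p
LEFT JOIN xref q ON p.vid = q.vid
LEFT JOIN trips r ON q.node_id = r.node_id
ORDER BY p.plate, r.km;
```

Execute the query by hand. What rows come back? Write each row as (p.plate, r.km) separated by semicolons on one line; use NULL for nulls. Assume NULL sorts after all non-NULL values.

(AX, NULL); (CR, 82); (LS, 223); (MT, 81); (MT, NULL); (SG, 82)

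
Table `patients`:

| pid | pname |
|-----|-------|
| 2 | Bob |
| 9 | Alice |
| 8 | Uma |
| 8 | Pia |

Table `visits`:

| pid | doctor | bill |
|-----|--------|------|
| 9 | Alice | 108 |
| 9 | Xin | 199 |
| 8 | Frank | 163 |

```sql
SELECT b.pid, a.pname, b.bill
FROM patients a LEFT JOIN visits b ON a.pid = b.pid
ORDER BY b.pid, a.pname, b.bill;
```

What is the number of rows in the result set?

LEFT JOIN keeps every row from `patients`; unmatched rows get NULL for `visits`'s columns.
Matching on a.pid = b.pid.
- a row (pid=2): no match → kept, b columns NULL.
- a row (pid=9): matches 2 b row(s) → 2 output row(s).
- a row (pid=8): matches 1 b row(s) → 1 output row(s).
- a row (pid=8): matches 1 b row(s) → 1 output row(s).
Total: 4 matched + 1 padded = 5 rows.

5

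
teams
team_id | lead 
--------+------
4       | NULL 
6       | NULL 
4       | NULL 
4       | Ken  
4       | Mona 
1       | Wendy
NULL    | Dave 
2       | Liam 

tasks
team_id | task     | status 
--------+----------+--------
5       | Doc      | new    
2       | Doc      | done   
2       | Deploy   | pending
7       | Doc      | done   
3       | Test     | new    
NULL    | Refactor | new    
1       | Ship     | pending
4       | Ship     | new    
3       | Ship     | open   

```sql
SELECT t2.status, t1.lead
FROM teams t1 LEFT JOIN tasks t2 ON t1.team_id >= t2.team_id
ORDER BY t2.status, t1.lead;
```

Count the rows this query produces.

36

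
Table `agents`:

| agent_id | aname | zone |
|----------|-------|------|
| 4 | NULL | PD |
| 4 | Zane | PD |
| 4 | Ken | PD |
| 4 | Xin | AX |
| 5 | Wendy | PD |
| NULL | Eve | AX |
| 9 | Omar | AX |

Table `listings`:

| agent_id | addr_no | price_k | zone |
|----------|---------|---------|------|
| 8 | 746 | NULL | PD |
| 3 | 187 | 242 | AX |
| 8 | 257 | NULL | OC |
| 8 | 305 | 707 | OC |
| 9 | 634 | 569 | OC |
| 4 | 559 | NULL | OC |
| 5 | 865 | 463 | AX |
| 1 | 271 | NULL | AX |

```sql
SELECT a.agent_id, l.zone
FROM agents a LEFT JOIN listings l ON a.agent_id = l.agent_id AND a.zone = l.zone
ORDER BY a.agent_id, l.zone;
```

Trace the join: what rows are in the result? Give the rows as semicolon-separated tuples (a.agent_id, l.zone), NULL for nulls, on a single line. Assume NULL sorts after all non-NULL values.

(4, NULL); (4, NULL); (4, NULL); (4, NULL); (5, NULL); (9, NULL); (NULL, NULL)

LEFT JOIN keeps every row from `agents`; unmatched rows get NULL for `listings`'s columns.
Matching on a.agent_id = l.agent_id AND a.zone = l.zone. A NULL in a compared column never satisfies the condition.
- agent_id=4, zone=PD: no l row matches, row kept with l columns NULL.
- agent_id=4, zone=PD: no l row matches, row kept with l columns NULL.
- agent_id=4, zone=PD: no l row matches, row kept with l columns NULL.
- agent_id=4, zone=AX: no l row matches, row kept with l columns NULL.
- agent_id=5, zone=PD: no l row matches, row kept with l columns NULL.
- agent_id=NULL, zone=AX: no l row matches, row kept with l columns NULL.
- agent_id=9, zone=AX: no l row matches, row kept with l columns NULL.
After projecting and ordering:
a.agent_id | l.zone
4 | NULL
4 | NULL
4 | NULL
4 | NULL
5 | NULL
9 | NULL
NULL | NULL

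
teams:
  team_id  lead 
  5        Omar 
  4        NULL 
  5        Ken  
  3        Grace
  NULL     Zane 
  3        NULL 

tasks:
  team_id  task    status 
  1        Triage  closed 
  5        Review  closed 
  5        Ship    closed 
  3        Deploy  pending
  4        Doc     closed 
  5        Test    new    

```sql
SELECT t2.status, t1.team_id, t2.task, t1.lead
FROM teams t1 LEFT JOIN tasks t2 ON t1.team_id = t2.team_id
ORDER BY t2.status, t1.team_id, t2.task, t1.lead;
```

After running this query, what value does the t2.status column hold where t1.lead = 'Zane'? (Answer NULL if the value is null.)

LEFT JOIN keeps every row from `teams`; unmatched rows get NULL for `tasks`'s columns.
Matching on t1.team_id = t2.team_id. A NULL in a compared column never satisfies the condition.
Matched pairs: 9; unmatched t1 rows kept: 1.

NULL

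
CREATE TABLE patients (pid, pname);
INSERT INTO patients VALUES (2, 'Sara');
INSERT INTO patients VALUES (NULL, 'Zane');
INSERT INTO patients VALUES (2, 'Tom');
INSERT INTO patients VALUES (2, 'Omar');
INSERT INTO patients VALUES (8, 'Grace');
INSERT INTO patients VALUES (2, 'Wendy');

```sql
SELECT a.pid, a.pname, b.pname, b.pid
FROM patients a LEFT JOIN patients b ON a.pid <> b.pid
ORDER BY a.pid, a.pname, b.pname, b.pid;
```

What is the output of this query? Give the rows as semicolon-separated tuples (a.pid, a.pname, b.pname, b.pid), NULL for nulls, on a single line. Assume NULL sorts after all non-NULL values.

(2, Omar, Grace, 8); (2, Sara, Grace, 8); (2, Tom, Grace, 8); (2, Wendy, Grace, 8); (8, Grace, Omar, 2); (8, Grace, Sara, 2); (8, Grace, Tom, 2); (8, Grace, Wendy, 2); (NULL, Zane, NULL, NULL)

LEFT JOIN keeps every row from `patients a`; unmatched rows get NULL for `patients b`'s columns.
Matching on a.pid <> b.pid. A NULL in a compared column never satisfies the condition.
Matched pairs: 8; unmatched a rows kept: 1.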